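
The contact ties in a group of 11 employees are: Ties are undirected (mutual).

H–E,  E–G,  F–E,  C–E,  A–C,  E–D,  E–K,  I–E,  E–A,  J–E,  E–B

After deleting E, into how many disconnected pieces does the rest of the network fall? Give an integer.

Without E, the remaining ties split the others into: {K}; {B}; {F}; {D}; {I}; {H}; {G}; {A, C}; {J}.
That's 9 separate components.

9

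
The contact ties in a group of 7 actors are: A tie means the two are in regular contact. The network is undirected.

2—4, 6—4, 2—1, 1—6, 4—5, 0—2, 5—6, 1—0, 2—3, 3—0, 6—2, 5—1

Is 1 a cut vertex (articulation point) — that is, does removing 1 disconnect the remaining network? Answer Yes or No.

No

Even without 1, every remaining node can still reach every other (the residual graph is connected), so 1 is not a cut vertex.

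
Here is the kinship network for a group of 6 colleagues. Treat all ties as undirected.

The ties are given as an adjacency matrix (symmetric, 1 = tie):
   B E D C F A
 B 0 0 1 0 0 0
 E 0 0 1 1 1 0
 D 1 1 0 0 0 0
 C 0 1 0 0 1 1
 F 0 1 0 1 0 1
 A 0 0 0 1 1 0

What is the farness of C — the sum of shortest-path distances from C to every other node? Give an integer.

8

Distances from C: A:1, B:3, D:2, E:1, F:1.
Sum = 1 + 3 + 2 + 1 + 1 = 8.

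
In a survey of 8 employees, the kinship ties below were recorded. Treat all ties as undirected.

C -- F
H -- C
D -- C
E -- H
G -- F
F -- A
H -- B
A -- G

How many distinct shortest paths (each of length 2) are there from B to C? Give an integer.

1

The shortest distance is 2, and the only length-2 path is B–H–C. So there is exactly 1 shortest path.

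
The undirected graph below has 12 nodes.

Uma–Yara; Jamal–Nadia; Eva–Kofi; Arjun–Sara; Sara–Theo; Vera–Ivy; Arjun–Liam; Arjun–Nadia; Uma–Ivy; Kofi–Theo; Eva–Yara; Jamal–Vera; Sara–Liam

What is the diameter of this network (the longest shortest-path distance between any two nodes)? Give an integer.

6

Eccentricity of each node (its greatest distance to any other): Arjun:5, Eva:5, Ivy:5, Jamal:5, Kofi:5, Liam:6, Nadia:5, Sara:5, Theo:5, Uma:6, Vera:5, Yara:5.
The maximum eccentricity is 6, realized for instance by the pair Uma–Liam via Uma – Ivy – Vera – Jamal – Nadia – Arjun – Liam. So the diameter is 6.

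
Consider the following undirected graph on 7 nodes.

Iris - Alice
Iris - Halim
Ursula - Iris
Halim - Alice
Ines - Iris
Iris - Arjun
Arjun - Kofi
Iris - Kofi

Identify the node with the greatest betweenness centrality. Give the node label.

Iris

Unnormalized betweenness of each node: Alice:0, Arjun:0, Halim:0, Ines:0, Iris:13, Kofi:0, Ursula:0.
Iris has the largest value, 13, making it the main broker — the node through which the most shortest paths run.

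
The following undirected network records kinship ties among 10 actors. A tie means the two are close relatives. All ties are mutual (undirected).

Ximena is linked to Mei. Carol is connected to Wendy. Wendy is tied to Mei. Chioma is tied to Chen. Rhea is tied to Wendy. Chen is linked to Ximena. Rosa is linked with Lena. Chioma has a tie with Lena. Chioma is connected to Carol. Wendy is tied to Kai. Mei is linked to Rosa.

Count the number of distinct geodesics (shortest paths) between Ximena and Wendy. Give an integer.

1

The shortest distance is 2, and the only length-2 path is Ximena–Mei–Wendy. So there is exactly 1 shortest path.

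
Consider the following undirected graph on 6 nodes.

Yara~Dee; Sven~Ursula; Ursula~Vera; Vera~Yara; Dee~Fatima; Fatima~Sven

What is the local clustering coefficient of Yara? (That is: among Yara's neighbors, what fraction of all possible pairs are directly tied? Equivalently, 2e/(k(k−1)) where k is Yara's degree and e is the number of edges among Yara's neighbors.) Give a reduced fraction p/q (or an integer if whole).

Yara's neighbors: Dee and Vera (k = 2).
Possible neighbor pairs: C(2,2) = 1. Edges among them: none → e = 0.
Clustering(Yara) = 0/1.

0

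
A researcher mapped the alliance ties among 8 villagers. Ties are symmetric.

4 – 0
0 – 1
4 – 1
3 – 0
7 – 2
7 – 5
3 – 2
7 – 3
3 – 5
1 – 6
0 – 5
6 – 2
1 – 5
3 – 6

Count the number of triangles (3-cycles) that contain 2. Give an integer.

2

2's neighbors: 3, 6, and 7.
Neighbor pairs that are themselves tied: 2–3–6; 2–3–7. Each forms one triangle with 2, for 2 in total.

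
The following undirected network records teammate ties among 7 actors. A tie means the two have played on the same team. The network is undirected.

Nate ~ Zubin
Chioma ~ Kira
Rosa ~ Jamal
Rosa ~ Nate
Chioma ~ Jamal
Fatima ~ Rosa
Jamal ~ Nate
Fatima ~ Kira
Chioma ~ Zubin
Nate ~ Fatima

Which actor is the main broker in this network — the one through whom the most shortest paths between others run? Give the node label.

Nate

Unnormalized betweenness of each node: Chioma:5/2, Fatima:2, Jamal:3/2, Kira:1, Nate:3, Rosa:1/2, Zubin:1/2.
Nate has the largest value, 3, making it the main broker — the node through which the most shortest paths run.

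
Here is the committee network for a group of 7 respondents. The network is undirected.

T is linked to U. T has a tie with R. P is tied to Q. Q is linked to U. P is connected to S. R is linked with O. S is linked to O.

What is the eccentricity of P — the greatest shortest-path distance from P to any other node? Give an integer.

Distances from P: O:2, Q:1, R:3, S:1, T:3, U:2.
The largest is 3 (to R and T), so the eccentricity of P is 3.

3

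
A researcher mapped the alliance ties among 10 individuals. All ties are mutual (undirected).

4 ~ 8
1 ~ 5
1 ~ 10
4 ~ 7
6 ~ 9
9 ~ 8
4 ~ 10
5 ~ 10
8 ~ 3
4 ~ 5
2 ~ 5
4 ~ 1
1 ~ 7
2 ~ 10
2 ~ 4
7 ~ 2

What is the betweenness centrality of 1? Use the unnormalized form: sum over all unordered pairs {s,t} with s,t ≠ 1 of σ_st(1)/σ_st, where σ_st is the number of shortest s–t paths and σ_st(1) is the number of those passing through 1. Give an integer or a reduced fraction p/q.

Pairs whose geodesics pass through 1 — 5–7: 1/3; 7–10: 1/3.
All other pairs contribute 0.
Summing the contributions gives betweenness(1) = 2/3.

2/3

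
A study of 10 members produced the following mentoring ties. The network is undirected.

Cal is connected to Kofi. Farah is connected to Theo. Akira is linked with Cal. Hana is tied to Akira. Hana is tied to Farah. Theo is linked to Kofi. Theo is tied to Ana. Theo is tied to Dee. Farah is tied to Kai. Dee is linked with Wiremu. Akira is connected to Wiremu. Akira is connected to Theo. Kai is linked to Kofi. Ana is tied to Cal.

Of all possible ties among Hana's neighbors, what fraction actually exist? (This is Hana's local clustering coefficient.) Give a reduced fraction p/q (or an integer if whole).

0

Hana's neighbors: Akira and Farah (k = 2).
Possible neighbor pairs: C(2,2) = 1. Edges among them: none → e = 0.
Clustering(Hana) = 0/1.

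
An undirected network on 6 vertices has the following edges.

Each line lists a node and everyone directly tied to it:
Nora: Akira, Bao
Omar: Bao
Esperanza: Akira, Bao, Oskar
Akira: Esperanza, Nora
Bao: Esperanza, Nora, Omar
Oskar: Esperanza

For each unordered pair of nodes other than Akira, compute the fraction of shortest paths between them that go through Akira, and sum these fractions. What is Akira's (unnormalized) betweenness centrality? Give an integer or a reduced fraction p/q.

1

Pairs whose geodesics pass through Akira — Nora–Esperanza: 1/2; Nora–Oskar: 1/2.
All other pairs contribute 0.
Summing the contributions gives betweenness(Akira) = 1.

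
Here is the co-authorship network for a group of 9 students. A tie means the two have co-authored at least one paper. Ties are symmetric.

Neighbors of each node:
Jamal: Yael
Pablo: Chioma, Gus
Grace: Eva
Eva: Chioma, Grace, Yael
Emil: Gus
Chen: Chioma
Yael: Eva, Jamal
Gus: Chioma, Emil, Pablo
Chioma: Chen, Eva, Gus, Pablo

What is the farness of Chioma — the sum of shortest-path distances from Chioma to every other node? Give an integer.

13

Distances from Chioma: Chen:1, Emil:2, Eva:1, Grace:2, Gus:1, Jamal:3, Pablo:1, Yael:2.
Sum = 1 + 2 + 1 + 2 + 1 + 3 + 1 + 2 = 13.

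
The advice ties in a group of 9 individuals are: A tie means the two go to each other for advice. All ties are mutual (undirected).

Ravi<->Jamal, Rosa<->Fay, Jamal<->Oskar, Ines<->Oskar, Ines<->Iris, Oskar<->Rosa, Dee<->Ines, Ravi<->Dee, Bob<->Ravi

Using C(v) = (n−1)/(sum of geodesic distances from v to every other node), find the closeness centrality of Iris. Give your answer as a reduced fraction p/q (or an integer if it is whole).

Distances from Iris: Bob:4, Dee:2, Fay:4, Ines:1, Jamal:3, Oskar:2, Ravi:3, Rosa:3. Sum = 22.
n = 9, so closeness = 8/22 = 4/11.

4/11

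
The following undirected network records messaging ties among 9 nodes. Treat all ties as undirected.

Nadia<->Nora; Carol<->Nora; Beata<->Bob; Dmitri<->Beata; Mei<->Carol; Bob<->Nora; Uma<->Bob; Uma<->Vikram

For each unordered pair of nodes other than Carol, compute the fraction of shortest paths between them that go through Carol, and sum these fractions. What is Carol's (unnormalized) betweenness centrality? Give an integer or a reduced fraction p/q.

Pairs whose geodesics pass through Carol — Mei–Dmitri: 1; Mei–Uma: 1; Mei–Beata: 1; Mei–Vikram: 1; Mei–Nora: 1; Mei–Bob: 1; Mei–Nadia: 1.
All other pairs contribute 0.
Summing the contributions gives betweenness(Carol) = 7.

7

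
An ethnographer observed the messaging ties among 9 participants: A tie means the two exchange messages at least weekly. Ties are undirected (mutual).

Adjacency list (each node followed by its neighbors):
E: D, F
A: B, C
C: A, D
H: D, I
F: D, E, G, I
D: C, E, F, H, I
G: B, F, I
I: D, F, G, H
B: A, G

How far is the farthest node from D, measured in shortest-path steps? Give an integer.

Distances from D: A:2, B:3, C:1, E:1, F:1, G:2, H:1, I:1.
The largest is 3 (to B), so the eccentricity of D is 3.

3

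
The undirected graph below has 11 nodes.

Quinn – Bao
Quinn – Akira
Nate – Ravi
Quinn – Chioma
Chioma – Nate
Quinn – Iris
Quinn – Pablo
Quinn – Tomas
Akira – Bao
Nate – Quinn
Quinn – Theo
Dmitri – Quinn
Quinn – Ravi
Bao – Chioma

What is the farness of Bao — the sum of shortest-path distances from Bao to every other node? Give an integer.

17

Distances from Bao: Akira:1, Chioma:1, Dmitri:2, Iris:2, Nate:2, Pablo:2, Quinn:1, Ravi:2, Theo:2, Tomas:2.
Sum = 1 + 1 + 2 + 2 + 2 + 2 + 1 + 2 + 2 + 2 = 17.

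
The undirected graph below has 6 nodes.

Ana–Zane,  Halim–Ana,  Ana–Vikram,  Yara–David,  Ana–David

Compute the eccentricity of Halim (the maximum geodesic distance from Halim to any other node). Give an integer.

Distances from Halim: Ana:1, David:2, Vikram:2, Yara:3, Zane:2.
The largest is 3 (to Yara), so the eccentricity of Halim is 3.

3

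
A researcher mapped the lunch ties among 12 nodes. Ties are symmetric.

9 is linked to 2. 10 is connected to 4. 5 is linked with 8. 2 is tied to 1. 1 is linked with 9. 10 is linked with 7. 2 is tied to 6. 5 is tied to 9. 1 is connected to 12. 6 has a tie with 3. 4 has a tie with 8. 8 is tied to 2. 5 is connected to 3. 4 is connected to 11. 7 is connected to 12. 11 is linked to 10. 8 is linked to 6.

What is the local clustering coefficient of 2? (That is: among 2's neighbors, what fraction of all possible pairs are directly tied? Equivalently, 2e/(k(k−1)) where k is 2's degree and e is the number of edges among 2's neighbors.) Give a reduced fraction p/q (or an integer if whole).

1/3

2's neighbors: 1, 6, 8, and 9 (k = 4).
Possible neighbor pairs: C(4,2) = 6. Edges among them: 1–9, 6–8 → e = 2.
Clustering(2) = 2/6 = 1/3.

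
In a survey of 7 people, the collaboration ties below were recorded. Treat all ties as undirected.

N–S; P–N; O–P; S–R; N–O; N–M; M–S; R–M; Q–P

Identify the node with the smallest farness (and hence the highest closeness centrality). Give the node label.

Farness (sum of distances to all others) for each node — M:10, N:8, O:11, P:10, Q:15, R:14, S:10.
The smallest farness is 8, for N, so N has the highest closeness.

N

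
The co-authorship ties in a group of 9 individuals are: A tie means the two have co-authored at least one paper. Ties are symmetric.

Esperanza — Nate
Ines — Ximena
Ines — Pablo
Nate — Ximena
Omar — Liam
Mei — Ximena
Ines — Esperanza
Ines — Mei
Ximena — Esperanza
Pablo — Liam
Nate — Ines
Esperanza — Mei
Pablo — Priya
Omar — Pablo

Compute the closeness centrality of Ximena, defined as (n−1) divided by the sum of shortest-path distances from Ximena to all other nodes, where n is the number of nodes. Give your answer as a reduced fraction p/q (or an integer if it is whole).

Distances from Ximena: Esperanza:1, Ines:1, Liam:3, Mei:1, Nate:1, Omar:3, Pablo:2, Priya:3. Sum = 15.
n = 9, so closeness = 8/15.

8/15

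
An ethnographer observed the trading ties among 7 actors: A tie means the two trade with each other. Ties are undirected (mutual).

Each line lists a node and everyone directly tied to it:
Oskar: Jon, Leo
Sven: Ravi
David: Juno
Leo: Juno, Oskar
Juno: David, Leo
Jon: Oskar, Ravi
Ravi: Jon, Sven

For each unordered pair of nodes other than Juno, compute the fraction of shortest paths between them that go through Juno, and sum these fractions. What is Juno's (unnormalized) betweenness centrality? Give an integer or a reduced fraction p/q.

Pairs whose geodesics pass through Juno — Ravi–David: 1; Jon–David: 1; Sven–David: 1; Oskar–David: 1; Leo–David: 1.
All other pairs contribute 0.
Summing the contributions gives betweenness(Juno) = 5.

5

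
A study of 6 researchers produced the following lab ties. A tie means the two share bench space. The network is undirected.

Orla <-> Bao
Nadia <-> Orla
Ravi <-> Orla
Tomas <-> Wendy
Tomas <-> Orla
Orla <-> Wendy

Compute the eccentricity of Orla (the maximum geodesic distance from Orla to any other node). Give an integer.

Distances from Orla: Bao:1, Nadia:1, Ravi:1, Tomas:1, Wendy:1.
The largest is 1 (to Bao, Tomas, Nadia, Ravi, and Wendy), so the eccentricity of Orla is 1.

1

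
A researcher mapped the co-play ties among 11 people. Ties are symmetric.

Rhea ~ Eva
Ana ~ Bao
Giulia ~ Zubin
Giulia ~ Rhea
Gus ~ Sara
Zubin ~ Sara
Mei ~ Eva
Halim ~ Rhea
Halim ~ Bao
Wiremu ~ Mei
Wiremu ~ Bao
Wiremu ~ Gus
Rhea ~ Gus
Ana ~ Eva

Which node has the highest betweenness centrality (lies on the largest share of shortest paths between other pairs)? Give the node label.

Rhea

Unnormalized betweenness of each node: Ana:1, Bao:9/2, Eva:8, Giulia:5, Gus:11, Halim:5/2, Mei:1, Rhea:35/2, Sara:3, Wiremu:15/2, Zubin:1.
Rhea has the largest value, 35/2, making it the main broker — the node through which the most shortest paths run.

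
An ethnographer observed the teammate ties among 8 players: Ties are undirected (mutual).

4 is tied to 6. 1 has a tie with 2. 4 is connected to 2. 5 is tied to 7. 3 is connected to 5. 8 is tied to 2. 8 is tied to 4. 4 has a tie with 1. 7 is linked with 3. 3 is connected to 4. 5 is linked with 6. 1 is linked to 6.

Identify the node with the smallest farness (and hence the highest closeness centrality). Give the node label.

4

Farness (sum of distances to all others) for each node — 1:12, 2:13, 3:11, 4:9, 5:13, 6:11, 7:15, 8:14.
The smallest farness is 9, for 4, so 4 has the highest closeness.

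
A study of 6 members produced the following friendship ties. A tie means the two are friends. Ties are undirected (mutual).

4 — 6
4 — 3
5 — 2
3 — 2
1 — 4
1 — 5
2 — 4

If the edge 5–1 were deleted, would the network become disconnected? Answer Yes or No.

No

Even without that edge, 5 still reaches 1 via 5 – 2 – 4 – 1, so the network stays connected. Not a bridge.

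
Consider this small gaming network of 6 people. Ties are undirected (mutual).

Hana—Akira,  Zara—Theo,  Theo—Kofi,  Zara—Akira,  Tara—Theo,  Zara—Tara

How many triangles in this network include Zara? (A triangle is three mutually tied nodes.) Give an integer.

Zara's neighbors: Akira, Tara, and Theo.
Neighbor pairs that are themselves tied: Zara–Tara–Theo. Each forms one triangle with Zara, for 1 in total.

1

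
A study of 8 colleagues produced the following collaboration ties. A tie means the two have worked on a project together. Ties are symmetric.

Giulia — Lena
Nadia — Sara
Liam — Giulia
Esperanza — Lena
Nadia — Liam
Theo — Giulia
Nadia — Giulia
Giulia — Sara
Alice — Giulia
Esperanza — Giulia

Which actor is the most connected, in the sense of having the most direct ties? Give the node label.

Degrees — Alice:1, Esperanza:2, Giulia:7, Lena:2, Liam:2, Nadia:3, Sara:2, Theo:1.
The maximum is 7, attained only by Giulia.

Giulia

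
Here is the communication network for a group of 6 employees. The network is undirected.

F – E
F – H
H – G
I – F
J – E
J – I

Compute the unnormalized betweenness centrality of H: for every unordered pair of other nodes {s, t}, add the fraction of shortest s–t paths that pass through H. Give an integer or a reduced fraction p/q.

Pairs whose geodesics pass through H — G–E: 1; G–I: 1; G–J: 2/2; G–F: 1.
All other pairs contribute 0.
Summing the contributions gives betweenness(H) = 4.

4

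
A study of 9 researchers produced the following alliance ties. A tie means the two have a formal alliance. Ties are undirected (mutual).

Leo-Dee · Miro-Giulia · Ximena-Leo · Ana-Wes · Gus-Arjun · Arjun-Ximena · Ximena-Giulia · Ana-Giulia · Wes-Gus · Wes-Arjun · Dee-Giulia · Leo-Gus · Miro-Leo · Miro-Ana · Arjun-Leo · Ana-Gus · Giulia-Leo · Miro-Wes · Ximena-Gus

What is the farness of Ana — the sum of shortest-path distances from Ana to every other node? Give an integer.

12

Distances from Ana: Arjun:2, Dee:2, Giulia:1, Gus:1, Leo:2, Miro:1, Wes:1, Ximena:2.
Sum = 2 + 2 + 1 + 1 + 2 + 1 + 1 + 2 = 12.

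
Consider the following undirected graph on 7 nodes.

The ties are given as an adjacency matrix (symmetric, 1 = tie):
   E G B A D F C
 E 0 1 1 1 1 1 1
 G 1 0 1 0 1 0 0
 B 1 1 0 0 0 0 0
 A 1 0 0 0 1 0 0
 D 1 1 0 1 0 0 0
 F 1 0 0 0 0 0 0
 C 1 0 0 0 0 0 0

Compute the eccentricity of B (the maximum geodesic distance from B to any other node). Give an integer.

Distances from B: A:2, C:2, D:2, E:1, F:2, G:1.
The largest is 2 (to A, D, F, and C), so the eccentricity of B is 2.

2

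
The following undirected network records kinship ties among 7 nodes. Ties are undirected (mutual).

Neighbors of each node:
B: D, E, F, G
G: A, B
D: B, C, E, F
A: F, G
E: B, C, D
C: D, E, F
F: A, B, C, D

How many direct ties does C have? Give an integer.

C is directly tied to D, E, and F. That is 3 neighbors, so the degree of C is 3.

3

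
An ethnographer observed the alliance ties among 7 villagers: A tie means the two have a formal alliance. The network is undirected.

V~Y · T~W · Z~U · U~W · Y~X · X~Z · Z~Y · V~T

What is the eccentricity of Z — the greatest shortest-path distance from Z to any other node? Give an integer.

Distances from Z: T:3, U:1, V:2, W:2, X:1, Y:1.
The largest is 3 (to T), so the eccentricity of Z is 3.

3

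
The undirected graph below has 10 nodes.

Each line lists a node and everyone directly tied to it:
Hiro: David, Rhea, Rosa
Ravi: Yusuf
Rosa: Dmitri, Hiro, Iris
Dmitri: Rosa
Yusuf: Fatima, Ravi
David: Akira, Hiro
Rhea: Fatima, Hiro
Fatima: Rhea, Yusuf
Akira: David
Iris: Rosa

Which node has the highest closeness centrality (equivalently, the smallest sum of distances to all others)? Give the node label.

Hiro

Farness (sum of distances to all others) for each node — Akira:32, David:24, Dmitri:30, Fatima:24, Hiro:18, Iris:30, Ravi:38, Rhea:20, Rosa:22, Yusuf:30.
The smallest farness is 18, for Hiro, so Hiro has the highest closeness.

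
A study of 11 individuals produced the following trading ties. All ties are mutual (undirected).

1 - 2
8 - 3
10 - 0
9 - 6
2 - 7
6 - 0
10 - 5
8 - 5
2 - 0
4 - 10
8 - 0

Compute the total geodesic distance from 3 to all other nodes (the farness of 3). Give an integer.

Distances from 3: 0:2, 1:4, 2:3, 4:4, 5:2, 6:3, 7:4, 8:1, 9:4, 10:3.
Sum = 2 + 4 + 3 + 4 + 2 + 3 + 4 + 1 + 4 + 3 = 30.

30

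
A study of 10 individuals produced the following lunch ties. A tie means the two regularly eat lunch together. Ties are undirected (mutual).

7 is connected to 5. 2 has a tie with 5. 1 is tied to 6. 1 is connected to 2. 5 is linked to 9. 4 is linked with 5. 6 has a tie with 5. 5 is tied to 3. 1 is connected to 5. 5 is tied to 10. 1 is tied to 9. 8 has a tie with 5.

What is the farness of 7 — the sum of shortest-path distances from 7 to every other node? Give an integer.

Distances from 7: 1:2, 2:2, 3:2, 4:2, 5:1, 6:2, 8:2, 9:2, 10:2.
Sum = 2 + 2 + 2 + 2 + 1 + 2 + 2 + 2 + 2 = 17.

17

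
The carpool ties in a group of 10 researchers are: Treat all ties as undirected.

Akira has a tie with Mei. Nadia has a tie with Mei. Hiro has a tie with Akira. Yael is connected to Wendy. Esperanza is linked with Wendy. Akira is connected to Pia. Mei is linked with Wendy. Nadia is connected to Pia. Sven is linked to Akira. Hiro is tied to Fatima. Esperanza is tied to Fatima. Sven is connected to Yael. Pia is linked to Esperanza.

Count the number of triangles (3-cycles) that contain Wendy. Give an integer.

Wendy's neighbors are Esperanza, Mei, and Yael, but none of them are tied to each other, so no triangle contains Wendy.

0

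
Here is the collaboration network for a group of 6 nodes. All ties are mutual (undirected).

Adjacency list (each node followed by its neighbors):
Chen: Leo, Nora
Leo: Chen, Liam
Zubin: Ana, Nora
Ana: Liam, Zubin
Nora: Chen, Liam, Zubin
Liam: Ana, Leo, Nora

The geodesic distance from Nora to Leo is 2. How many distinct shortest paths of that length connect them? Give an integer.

2

The shortest distance is 2. The length-2 paths are: Nora–Chen–Leo; Nora–Liam–Leo.
That gives 2 distinct shortest paths.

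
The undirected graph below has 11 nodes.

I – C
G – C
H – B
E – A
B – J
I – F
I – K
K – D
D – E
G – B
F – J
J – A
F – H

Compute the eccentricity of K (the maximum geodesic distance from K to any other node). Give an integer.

Distances from K: A:3, B:4, C:2, D:1, E:2, F:2, G:3, H:3, I:1, J:3.
The largest is 4 (to B), so the eccentricity of K is 4.

4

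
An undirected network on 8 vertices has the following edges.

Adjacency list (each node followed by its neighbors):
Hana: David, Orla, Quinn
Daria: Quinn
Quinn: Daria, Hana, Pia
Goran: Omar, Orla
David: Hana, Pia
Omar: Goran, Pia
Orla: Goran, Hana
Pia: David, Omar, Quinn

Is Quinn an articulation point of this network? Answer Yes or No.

Removing Quinn leaves {David, Goran, Hana, Omar, Orla, and Pia} with no path to {Daria}, so the network splits into 2 components. Quinn is a cut vertex.

Yes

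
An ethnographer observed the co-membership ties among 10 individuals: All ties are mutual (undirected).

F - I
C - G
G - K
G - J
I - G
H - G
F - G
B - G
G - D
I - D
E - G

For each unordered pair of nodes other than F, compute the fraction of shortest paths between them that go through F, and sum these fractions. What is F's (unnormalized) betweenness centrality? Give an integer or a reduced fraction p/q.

0

No shortest path between any pair of other nodes passes through F.
Summing the contributions gives betweenness(F) = 0.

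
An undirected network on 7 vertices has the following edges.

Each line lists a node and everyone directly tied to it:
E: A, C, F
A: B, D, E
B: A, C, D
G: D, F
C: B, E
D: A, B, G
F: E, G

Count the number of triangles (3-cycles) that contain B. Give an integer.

1

B's neighbors: A, C, and D.
Neighbor pairs that are themselves tied: B–A–D. Each forms one triangle with B, for 1 in total.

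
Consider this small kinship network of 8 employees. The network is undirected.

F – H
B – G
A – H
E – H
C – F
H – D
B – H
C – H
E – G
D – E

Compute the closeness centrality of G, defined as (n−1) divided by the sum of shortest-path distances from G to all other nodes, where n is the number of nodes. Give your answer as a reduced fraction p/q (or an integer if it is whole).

7/15

Distances from G: A:3, B:1, C:3, D:2, E:1, F:3, H:2. Sum = 15.
n = 8, so closeness = 7/15.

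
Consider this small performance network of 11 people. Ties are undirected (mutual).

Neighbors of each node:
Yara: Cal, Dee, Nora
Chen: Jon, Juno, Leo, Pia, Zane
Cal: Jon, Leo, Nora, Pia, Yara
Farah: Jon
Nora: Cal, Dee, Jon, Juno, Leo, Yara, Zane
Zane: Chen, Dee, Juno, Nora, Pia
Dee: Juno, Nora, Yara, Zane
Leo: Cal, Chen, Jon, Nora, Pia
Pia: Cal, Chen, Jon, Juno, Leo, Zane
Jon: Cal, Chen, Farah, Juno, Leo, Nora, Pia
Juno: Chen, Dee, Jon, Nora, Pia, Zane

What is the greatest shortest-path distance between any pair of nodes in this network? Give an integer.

3

Eccentricity of each node (its greatest distance to any other): Cal:2, Chen:3, Dee:3, Farah:3, Jon:2, Juno:2, Leo:2, Nora:2, Pia:2, Yara:3, Zane:3.
The maximum eccentricity is 3, realized for instance by the pair Chen–Yara via Chen – Leo – Cal – Yara. So the diameter is 3.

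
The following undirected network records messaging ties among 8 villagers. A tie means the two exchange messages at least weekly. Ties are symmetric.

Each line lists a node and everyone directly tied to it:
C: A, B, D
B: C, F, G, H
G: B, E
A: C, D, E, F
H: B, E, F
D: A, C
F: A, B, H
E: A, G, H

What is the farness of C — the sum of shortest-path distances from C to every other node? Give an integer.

11

Distances from C: A:1, B:1, D:1, E:2, F:2, G:2, H:2.
Sum = 1 + 1 + 1 + 2 + 2 + 2 + 2 = 11.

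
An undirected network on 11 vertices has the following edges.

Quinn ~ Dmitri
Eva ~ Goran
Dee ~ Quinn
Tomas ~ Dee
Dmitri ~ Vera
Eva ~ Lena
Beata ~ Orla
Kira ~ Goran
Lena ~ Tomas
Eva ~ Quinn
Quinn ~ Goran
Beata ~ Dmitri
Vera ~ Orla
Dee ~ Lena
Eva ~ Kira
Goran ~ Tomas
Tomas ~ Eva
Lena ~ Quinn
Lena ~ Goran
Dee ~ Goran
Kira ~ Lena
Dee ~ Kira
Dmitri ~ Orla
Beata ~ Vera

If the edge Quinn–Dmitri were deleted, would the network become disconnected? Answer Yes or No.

Without the Quinn–Dmitri edge there is no alternate route between Quinn and Dmitri, so the network disconnects. It is a bridge.

Yes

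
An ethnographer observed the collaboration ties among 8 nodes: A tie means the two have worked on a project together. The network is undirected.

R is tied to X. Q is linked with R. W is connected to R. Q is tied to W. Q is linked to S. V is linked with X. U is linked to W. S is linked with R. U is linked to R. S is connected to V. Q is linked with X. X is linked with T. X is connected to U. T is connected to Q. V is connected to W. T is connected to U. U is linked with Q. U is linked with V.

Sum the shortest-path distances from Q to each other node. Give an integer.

Distances from Q: R:1, S:1, T:1, U:1, V:2, W:1, X:1.
Sum = 1 + 1 + 1 + 1 + 2 + 1 + 1 = 8.

8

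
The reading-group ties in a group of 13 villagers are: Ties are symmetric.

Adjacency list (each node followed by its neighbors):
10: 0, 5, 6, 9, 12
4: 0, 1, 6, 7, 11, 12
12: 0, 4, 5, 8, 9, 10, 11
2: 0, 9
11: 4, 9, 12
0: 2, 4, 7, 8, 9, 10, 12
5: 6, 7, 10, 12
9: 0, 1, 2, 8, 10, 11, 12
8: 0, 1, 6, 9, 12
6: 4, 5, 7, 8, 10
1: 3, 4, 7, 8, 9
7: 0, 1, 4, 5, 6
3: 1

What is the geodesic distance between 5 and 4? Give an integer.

2

One shortest route is 5 – 7 – 4, which uses 2 edges, and 5 and 4 are not directly tied, so nothing shorter exists. So d(5,4) = 2.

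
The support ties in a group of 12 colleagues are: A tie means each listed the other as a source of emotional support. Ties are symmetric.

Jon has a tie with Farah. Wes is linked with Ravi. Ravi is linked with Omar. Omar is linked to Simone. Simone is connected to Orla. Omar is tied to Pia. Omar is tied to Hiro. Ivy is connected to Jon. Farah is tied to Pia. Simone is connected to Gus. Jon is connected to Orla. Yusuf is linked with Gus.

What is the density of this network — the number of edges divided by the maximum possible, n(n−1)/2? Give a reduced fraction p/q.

There are 12 edges and 12 nodes, so the maximum possible is C(12,2) = 66.
Density = 12/66 = 2/11.

2/11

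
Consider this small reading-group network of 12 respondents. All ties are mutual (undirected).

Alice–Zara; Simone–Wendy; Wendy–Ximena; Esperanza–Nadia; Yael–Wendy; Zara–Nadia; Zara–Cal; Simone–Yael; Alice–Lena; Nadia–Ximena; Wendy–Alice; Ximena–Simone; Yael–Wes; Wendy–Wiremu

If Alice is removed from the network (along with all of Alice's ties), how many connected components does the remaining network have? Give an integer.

Without Alice, the remaining ties split the others into: {Cal, Esperanza, Nadia, Simone, Wendy, Wes, Wiremu, Ximena, Yael, Zara}; {Lena}.
That's 2 separate components.

2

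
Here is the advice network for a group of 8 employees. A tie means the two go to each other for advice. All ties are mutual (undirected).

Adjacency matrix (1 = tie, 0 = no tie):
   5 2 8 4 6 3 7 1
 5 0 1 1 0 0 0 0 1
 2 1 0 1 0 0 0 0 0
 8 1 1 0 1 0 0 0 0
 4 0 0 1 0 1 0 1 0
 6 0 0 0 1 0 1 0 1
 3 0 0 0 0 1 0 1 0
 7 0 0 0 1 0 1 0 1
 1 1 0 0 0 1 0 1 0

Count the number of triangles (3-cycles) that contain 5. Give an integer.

5's neighbors: 1, 2, and 8.
Neighbor pairs that are themselves tied: 5–2–8. Each forms one triangle with 5, for 1 in total.

1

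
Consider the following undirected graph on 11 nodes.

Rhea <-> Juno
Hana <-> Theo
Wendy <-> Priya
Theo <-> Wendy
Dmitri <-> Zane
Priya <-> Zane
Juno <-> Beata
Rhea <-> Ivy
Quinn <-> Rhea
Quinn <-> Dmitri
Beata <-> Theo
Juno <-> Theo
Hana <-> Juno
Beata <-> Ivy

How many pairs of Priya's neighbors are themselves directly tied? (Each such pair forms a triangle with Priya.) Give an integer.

0

Priya's neighbors are Wendy and Zane, but none of them are tied to each other, so no triangle contains Priya.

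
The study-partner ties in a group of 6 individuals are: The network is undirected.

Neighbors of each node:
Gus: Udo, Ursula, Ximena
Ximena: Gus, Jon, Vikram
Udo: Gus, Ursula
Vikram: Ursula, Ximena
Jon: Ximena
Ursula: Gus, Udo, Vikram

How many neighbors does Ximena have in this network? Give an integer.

Ximena is directly tied to Gus, Jon, and Vikram. That is 3 neighbors, so the degree of Ximena is 3.

3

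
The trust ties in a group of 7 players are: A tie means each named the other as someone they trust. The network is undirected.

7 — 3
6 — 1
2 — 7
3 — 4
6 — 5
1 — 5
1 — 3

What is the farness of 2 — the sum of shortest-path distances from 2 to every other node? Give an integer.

17

Distances from 2: 1:3, 3:2, 4:3, 5:4, 6:4, 7:1.
Sum = 3 + 2 + 3 + 4 + 4 + 1 = 17.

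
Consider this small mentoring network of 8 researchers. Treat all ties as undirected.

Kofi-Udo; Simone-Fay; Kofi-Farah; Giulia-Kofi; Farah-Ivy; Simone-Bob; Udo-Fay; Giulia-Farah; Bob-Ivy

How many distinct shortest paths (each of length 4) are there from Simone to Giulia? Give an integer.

2

The shortest distance is 4. The length-4 paths are: Simone–Bob–Ivy–Farah–Giulia; Simone–Fay–Udo–Kofi–Giulia.
That gives 2 distinct shortest paths.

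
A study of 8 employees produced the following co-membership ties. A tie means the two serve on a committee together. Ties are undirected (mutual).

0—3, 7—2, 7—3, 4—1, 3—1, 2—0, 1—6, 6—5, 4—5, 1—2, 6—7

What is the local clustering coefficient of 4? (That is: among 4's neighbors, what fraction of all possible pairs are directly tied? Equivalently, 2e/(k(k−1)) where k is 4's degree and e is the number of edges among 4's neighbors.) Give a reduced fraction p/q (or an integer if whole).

0

4's neighbors: 1 and 5 (k = 2).
Possible neighbor pairs: C(2,2) = 1. Edges among them: none → e = 0.
Clustering(4) = 0/1.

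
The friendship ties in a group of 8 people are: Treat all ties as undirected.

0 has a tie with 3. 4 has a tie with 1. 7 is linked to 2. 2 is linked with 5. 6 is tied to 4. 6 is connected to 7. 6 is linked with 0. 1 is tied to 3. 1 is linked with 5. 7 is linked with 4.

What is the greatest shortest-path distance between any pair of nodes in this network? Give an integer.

3

Eccentricity of each node (its greatest distance to any other): 0:3, 1:2, 2:3, 3:3, 4:2, 5:3, 6:3, 7:3.
The maximum eccentricity is 3, realized for instance by the pair 5–6 via 5 – 2 – 7 – 6. So the diameter is 3.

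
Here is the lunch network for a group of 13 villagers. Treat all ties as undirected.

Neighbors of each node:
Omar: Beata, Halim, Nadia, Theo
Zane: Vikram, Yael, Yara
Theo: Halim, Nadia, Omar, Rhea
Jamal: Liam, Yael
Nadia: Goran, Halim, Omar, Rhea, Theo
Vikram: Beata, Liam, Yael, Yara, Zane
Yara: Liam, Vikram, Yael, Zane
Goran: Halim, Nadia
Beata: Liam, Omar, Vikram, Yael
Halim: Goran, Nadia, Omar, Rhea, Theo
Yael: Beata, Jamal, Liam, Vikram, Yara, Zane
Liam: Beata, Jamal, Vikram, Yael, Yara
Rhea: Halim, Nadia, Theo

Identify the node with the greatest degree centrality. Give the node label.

Yael

Degrees — Beata:4, Goran:2, Halim:5, Jamal:2, Liam:5, Nadia:5, Omar:4, Rhea:3, Theo:4, Vikram:5, Yael:6, Yara:4, Zane:3.
The maximum is 6, attained only by Yael.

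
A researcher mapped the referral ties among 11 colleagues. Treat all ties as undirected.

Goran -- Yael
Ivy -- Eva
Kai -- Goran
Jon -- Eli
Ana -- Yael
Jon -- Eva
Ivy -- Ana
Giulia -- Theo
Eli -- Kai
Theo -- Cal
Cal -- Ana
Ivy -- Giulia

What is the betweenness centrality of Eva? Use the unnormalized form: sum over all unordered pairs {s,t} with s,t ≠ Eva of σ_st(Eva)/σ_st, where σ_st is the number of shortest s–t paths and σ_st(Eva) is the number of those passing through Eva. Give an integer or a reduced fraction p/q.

Pairs whose geodesics pass through Eva — Giulia–Kai: 1/2; Giulia–Eli: 1; Giulia–Jon: 1; Theo–Eli: 1; Theo–Jon: 1; Cal–Eli: 1/2; Cal–Jon: 1; Ana–Eli: 1/2; Ana–Jon: 1; Yael–Jon: 1/2; Kai–Ivy: 1/2; Eli–Ivy: 1; Jon–Ivy: 1.
All other pairs contribute 0.
Summing the contributions gives betweenness(Eva) = 21/2.

21/2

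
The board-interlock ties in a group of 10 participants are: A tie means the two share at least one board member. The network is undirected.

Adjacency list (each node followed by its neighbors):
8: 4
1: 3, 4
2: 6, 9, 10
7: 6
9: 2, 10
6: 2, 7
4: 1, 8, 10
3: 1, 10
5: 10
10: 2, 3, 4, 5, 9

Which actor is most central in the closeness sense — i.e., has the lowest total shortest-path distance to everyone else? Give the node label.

10

Farness (sum of distances to all others) for each node — 1:24, 2:17, 3:20, 4:18, 5:22, 6:23, 7:31, 8:26, 9:19, 10:14.
The smallest farness is 14, for 10, so 10 has the highest closeness.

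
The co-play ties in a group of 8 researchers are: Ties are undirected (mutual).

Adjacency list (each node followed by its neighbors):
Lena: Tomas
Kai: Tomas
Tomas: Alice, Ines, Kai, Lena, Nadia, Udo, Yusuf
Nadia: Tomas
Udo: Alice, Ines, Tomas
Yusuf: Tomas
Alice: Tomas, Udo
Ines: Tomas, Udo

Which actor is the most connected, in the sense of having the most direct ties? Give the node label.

Tomas

Degrees — Alice:2, Ines:2, Kai:1, Lena:1, Nadia:1, Tomas:7, Udo:3, Yusuf:1.
The maximum is 7, attained only by Tomas.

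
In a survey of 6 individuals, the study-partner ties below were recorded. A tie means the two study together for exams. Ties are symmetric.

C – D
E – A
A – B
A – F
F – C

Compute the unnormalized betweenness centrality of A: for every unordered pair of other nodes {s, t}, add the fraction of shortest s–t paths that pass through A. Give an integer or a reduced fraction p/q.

Pairs whose geodesics pass through A — E–B: 1; E–F: 1; E–C: 1; E–D: 1; B–F: 1; B–C: 1; B–D: 1.
All other pairs contribute 0.
Summing the contributions gives betweenness(A) = 7.

7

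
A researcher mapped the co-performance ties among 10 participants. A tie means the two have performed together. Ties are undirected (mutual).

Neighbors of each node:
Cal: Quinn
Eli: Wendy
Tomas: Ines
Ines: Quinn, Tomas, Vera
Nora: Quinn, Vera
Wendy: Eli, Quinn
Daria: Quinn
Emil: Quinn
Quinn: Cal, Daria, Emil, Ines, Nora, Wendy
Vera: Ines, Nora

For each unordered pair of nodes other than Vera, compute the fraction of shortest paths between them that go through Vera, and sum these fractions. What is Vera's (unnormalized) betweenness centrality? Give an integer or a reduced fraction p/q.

Pairs whose geodesics pass through Vera — Tomas–Nora: 1/2; Ines–Nora: 1/2.
All other pairs contribute 0.
Summing the contributions gives betweenness(Vera) = 1.

1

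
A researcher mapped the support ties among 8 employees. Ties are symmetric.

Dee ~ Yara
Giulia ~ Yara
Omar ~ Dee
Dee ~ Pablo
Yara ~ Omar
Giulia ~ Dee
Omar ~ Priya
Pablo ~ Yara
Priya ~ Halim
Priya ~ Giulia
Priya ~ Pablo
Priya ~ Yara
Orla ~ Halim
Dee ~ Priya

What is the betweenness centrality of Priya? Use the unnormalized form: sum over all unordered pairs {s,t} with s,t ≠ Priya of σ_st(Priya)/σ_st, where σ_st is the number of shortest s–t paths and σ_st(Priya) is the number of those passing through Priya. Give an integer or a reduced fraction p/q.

11

Pairs whose geodesics pass through Priya — Yara–Halim: 1; Yara–Orla: 1; Omar–Pablo: 1/3; Omar–Giulia: 1/3; Omar–Halim: 1; Omar–Orla: 1; Dee–Halim: 1; Dee–Orla: 1; Pablo–Giulia: 1/3; Pablo–Halim: 1; Pablo–Orla: 1; Giulia–Halim: 1; Giulia–Orla: 1.
All other pairs contribute 0.
Summing the contributions gives betweenness(Priya) = 11.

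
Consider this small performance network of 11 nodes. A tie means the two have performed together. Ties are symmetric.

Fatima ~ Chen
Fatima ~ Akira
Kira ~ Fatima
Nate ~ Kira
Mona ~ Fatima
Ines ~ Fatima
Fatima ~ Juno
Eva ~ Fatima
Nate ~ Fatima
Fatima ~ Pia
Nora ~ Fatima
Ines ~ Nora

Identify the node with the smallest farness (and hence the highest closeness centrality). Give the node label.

Farness (sum of distances to all others) for each node — Akira:19, Chen:19, Eva:19, Fatima:10, Ines:18, Juno:19, Kira:18, Mona:19, Nate:18, Nora:18, Pia:19.
The smallest farness is 10, for Fatima, so Fatima has the highest closeness.

Fatima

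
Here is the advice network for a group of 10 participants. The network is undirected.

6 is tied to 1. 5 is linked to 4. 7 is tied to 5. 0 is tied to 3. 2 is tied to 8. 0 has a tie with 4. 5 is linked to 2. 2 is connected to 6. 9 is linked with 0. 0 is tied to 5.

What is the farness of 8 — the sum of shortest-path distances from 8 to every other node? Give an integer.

Distances from 8: 0:3, 1:3, 2:1, 3:4, 4:3, 5:2, 6:2, 7:3, 9:4.
Sum = 3 + 3 + 1 + 4 + 3 + 2 + 2 + 3 + 4 = 25.

25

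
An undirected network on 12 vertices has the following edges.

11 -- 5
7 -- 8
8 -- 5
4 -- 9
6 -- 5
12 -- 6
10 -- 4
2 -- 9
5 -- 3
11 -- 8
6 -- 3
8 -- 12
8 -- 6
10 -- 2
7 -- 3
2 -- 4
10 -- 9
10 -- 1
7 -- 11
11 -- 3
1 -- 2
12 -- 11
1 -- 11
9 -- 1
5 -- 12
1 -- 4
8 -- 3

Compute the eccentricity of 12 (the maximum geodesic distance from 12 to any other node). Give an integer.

Distances from 12: 1:2, 2:3, 3:2, 4:3, 5:1, 6:1, 7:2, 8:1, 9:3, 10:3, 11:1.
The largest is 3 (to 4, 2, 9, and 10), so the eccentricity of 12 is 3.

3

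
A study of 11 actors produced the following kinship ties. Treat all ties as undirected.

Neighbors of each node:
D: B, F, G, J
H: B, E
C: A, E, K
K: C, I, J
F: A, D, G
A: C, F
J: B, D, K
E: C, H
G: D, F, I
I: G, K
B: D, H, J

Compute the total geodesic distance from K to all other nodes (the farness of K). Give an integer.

19

Distances from K: A:2, B:2, C:1, D:2, E:2, F:3, G:2, H:3, I:1, J:1.
Sum = 2 + 2 + 1 + 2 + 2 + 3 + 2 + 3 + 1 + 1 = 19.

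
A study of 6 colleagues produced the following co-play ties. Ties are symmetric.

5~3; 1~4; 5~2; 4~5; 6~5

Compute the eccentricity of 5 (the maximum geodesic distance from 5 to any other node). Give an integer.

Distances from 5: 1:2, 2:1, 3:1, 4:1, 6:1.
The largest is 2 (to 1), so the eccentricity of 5 is 2.

2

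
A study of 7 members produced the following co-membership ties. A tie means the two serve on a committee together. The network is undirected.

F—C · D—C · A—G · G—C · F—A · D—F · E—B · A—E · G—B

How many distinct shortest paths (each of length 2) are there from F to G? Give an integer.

2

The shortest distance is 2. The length-2 paths are: F–A–G; F–C–G.
That gives 2 distinct shortest paths.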